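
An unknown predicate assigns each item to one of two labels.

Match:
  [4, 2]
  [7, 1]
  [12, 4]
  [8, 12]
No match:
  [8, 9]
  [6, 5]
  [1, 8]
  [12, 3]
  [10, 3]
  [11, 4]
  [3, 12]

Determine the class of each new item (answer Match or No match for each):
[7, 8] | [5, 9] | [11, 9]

No match, Match, Match

The distinguishing property — sum is even — holds for all the 'Match' cases and none of the 'No match' cases.
[7, 8]: No match (7+8 = 15). [5, 9]: Match (5+9 = 14). [11, 9]: Match (11+9 = 20).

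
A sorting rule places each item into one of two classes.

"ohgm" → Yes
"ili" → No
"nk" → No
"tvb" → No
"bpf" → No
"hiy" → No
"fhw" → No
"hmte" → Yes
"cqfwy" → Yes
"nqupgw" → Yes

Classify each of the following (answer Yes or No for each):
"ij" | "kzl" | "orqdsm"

The rule appears to be: length ≥ 4.

No, No, Yes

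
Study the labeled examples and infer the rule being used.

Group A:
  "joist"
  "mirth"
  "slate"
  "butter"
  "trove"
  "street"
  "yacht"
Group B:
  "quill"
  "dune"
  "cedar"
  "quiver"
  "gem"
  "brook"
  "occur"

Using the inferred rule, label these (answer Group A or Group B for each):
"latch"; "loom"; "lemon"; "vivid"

Looking at the examples, the only property every 'Group A' case has and every 'Group B' case lacks is: contains 't'.
Group A: "latch", since has 't'. Group B: "loom", since no 't'. Group B: "lemon", since no 't'. Group B: "vivid", since no 't'.

Group A, Group B, Group B, Group B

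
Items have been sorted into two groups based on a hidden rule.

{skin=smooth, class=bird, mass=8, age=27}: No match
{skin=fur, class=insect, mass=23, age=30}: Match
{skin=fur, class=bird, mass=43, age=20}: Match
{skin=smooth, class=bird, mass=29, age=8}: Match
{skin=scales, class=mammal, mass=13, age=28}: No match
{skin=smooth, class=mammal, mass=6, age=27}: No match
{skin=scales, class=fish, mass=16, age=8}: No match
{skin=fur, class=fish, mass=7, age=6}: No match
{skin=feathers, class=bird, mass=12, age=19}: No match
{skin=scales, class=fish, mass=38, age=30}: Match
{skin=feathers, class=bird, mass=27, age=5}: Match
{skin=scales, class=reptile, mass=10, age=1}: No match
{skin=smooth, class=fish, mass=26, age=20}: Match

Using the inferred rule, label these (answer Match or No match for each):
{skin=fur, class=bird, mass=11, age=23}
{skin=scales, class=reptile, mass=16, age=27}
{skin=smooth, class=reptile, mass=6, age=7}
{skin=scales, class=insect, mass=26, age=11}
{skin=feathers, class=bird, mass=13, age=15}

A rule that fits every label: mass ≥ 23 — true of each 'Match' example, false of each 'No match' one.
{skin=fur, class=bird, mass=11, age=23} → mass = 11 → No match. {skin=scales, class=reptile, mass=16, age=27} → mass = 16 → No match. {skin=smooth, class=reptile, mass=6, age=7} → mass = 6 → No match. {skin=scales, class=insect, mass=26, age=11} → mass = 26 → Match. {skin=feathers, class=bird, mass=13, age=15} → mass = 13 → No match.

No match, No match, No match, Match, No match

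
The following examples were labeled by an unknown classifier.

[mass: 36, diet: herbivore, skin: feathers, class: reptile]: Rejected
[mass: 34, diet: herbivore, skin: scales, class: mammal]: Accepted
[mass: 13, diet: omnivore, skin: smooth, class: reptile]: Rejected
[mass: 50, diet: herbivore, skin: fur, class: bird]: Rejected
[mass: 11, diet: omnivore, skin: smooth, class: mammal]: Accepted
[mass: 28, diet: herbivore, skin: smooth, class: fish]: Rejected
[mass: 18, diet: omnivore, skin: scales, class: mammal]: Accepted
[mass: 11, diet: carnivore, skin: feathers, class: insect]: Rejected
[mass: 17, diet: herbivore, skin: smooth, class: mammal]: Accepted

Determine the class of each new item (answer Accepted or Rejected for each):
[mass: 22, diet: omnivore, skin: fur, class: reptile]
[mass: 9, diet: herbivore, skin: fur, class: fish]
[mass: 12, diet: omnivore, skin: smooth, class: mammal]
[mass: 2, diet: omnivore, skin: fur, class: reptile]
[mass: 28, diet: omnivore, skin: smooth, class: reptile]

Rejected, Rejected, Accepted, Rejected, Rejected

The rule appears to be: class is mammal.
[mass: 22, diet: omnivore, skin: fur, class: reptile] → class is reptile → Rejected. [mass: 9, diet: herbivore, skin: fur, class: fish] → class is fish → Rejected. [mass: 12, diet: omnivore, skin: smooth, class: mammal] → class is mammal → Accepted. [mass: 2, diet: omnivore, skin: fur, class: reptile] → class is reptile → Rejected. [mass: 28, diet: omnivore, skin: smooth, class: reptile] → class is reptile → Rejected.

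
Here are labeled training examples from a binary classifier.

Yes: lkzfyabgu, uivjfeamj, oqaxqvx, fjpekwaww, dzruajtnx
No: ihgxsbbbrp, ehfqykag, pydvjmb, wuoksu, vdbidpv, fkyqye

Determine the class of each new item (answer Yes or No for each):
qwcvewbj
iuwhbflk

The pattern is that an item is 'Yes' exactly when: odd length AND contains 'a'.
qwcvewbj — length 8, no 'a', hence No.
iuwhbflk — length 8, no 'a', hence No.

No, No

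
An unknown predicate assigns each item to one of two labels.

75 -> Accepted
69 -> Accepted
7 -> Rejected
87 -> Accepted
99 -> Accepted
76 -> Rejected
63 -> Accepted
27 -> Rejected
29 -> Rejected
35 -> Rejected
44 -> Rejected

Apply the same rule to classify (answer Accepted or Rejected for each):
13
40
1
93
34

The rule appears to be: odd AND at least 44.
13: 13 is odd, 13 < 44, does not satisfy this → Rejected. 40: 40 is even, 40 < 44, does not satisfy this → Rejected. 1: 1 is odd, 1 < 44, does not satisfy this → Rejected. 93: 93 is odd, 93 ≥ 44, checks out → Accepted. 34: 34 is even, 34 < 44, does not satisfy this → Rejected.

Rejected, Rejected, Rejected, Accepted, Rejected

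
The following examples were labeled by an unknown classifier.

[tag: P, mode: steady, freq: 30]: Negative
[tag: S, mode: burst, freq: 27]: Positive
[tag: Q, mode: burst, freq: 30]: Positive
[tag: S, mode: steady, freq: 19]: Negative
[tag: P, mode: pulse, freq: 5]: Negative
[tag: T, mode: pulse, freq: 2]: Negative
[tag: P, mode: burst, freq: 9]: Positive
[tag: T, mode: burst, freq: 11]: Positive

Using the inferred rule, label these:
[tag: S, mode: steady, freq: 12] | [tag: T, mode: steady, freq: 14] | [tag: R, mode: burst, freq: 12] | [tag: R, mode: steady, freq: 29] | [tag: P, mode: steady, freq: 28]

Negative, Negative, Positive, Negative, Negative

Comparing the two groups points to one rule — mode is burst.
Negative: [tag: S, mode: steady, freq: 12], since mode is steady. Negative: [tag: T, mode: steady, freq: 14], since mode is steady. Positive: [tag: R, mode: burst, freq: 12], since mode is burst. Negative: [tag: R, mode: steady, freq: 29], since mode is steady. Negative: [tag: P, mode: steady, freq: 28], since mode is steady.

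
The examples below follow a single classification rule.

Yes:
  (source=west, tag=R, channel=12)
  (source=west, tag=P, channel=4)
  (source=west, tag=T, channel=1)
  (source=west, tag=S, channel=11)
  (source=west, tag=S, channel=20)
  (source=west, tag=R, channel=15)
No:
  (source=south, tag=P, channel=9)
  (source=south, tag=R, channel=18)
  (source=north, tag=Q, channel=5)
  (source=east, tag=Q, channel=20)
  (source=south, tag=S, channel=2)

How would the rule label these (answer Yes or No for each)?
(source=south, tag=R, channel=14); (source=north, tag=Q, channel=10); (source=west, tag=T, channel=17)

No, No, Yes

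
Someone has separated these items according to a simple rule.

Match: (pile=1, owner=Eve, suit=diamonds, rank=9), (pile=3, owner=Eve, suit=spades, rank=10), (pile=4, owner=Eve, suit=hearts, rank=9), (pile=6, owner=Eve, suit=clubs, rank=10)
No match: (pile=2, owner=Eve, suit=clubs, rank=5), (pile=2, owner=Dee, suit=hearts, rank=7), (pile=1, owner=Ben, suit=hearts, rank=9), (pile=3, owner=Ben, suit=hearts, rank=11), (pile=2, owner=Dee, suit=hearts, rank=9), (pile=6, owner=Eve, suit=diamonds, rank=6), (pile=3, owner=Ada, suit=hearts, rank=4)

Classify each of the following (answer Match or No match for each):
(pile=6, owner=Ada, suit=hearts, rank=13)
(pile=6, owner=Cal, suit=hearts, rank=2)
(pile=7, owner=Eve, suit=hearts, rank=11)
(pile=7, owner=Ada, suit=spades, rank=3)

No match, No match, Match, No match

The distinguishing property — owner is Eve AND rank ≥ 7 — holds for all the 'Match' cases and none of the 'No match' cases.
(pile=6, owner=Ada, suit=hearts, rank=13): owner is Ada, rank = 13, fails the rule → No match. (pile=6, owner=Cal, suit=hearts, rank=2): owner is Cal, rank = 2, fails the rule → No match. (pile=7, owner=Eve, suit=hearts, rank=11): owner is Eve, rank = 11, qualifies → Match. (pile=7, owner=Ada, suit=spades, rank=3): owner is Ada, rank = 3, fails the rule → No match.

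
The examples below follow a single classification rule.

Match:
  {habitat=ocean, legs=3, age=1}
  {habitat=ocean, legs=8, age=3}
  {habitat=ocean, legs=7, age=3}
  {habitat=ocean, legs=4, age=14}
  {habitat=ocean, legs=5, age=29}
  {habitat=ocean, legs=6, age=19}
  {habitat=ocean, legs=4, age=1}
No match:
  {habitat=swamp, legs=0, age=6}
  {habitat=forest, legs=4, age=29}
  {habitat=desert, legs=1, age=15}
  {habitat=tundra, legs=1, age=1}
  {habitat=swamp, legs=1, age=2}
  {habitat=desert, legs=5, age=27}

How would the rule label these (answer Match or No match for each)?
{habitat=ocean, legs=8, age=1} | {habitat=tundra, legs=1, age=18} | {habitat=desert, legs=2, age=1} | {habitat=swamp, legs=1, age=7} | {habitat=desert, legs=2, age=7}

All 'Match' examples share one property — habitat is ocean — and every 'No match' example lacks it.
Match: {habitat=ocean, legs=8, age=1}, since habitat is ocean.
No match: {habitat=tundra, legs=1, age=18}, since habitat is tundra.
No match: {habitat=desert, legs=2, age=1}, since habitat is desert.
No match: {habitat=swamp, legs=1, age=7}, since habitat is swamp.
No match: {habitat=desert, legs=2, age=7}, since habitat is desert.

Match, No match, No match, No match, No match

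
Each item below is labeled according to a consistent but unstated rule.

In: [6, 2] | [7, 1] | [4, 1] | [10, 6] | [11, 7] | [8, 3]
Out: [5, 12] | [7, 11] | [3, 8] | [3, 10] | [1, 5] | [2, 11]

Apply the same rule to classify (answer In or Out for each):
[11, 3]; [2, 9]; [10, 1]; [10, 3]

In, Out, In, In

Every 'In' example satisfies: first > second. None of the 'Out' examples do.
In: [11, 3], since 11 > 3.
Out: [2, 9], since 2 < 9.
In: [10, 1], since 10 > 1.
In: [10, 3], since 10 > 3.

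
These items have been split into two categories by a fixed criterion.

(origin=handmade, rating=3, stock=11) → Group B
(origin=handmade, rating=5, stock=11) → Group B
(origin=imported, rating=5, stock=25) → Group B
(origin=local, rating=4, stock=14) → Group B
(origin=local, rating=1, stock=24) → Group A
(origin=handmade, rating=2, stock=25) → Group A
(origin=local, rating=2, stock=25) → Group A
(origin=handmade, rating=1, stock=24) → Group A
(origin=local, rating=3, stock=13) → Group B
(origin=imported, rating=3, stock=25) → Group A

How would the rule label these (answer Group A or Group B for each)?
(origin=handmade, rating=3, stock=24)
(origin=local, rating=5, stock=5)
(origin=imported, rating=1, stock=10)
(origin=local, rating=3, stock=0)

The distinguishing property — rating ≤ 3 AND stock ≥ 14 — holds for all the 'Group A' cases and none of the 'Group B' cases.

Group A, Group B, Group B, Group B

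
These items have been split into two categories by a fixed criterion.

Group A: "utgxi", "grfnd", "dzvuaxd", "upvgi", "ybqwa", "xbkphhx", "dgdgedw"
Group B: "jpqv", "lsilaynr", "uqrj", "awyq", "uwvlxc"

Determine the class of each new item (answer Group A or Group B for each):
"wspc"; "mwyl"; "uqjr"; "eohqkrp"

Group B, Group B, Group B, Group A

A rule that fits every label: odd length — true of each 'Group A' example, false of each 'Group B' one.
"wspc": Group B (length 4). "mwyl": Group B (length 4). "uqjr": Group B (length 4). "eohqkrp": Group A (length 7).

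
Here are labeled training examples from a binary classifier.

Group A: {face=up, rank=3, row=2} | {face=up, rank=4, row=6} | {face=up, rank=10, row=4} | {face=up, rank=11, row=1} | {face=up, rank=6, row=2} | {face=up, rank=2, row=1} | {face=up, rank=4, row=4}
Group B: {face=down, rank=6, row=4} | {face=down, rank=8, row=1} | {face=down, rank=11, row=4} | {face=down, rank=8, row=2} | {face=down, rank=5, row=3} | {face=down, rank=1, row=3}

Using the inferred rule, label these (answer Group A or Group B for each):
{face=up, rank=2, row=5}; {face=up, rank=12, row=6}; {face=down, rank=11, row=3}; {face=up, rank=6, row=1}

Group A, Group A, Group B, Group A

Rule: face is up. This holds for each 'Group A' example and fails for each 'Group B' one.
{face=up, rank=2, row=5} — face is up, hence Group A.
{face=up, rank=12, row=6} — face is up, hence Group A.
{face=down, rank=11, row=3} — face is down, hence Group B.
{face=up, rank=6, row=1} — face is up, hence Group A.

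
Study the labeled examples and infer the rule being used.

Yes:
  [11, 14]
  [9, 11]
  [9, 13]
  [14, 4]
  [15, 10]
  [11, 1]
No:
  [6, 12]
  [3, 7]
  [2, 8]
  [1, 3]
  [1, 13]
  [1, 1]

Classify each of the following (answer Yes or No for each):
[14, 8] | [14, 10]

'Yes' ⟺ first ≥ 7.
[14, 8]: Yes (first 14).
[14, 10]: Yes (first 14).

Yes, Yes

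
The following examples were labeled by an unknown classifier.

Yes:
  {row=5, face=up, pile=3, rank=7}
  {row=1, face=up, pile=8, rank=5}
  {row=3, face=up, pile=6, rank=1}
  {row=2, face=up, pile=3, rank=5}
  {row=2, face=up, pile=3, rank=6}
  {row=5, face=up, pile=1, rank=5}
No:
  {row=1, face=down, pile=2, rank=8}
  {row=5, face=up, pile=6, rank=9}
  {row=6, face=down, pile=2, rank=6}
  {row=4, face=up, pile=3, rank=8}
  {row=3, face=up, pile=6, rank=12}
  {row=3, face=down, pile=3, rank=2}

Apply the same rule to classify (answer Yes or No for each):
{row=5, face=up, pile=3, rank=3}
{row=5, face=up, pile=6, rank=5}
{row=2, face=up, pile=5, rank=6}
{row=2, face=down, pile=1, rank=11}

The pattern is that an item is 'Yes' exactly when: face is up AND rank ≤ 7.
{row=5, face=up, pile=3, rank=3}: face is up, rank = 3, matches → Yes.
{row=5, face=up, pile=6, rank=5}: face is up, rank = 5, matches → Yes.
{row=2, face=up, pile=5, rank=6}: face is up, rank = 6, matches → Yes.
{row=2, face=down, pile=1, rank=11}: face is down, rank = 11, does not fit → No.

Yes, Yes, Yes, No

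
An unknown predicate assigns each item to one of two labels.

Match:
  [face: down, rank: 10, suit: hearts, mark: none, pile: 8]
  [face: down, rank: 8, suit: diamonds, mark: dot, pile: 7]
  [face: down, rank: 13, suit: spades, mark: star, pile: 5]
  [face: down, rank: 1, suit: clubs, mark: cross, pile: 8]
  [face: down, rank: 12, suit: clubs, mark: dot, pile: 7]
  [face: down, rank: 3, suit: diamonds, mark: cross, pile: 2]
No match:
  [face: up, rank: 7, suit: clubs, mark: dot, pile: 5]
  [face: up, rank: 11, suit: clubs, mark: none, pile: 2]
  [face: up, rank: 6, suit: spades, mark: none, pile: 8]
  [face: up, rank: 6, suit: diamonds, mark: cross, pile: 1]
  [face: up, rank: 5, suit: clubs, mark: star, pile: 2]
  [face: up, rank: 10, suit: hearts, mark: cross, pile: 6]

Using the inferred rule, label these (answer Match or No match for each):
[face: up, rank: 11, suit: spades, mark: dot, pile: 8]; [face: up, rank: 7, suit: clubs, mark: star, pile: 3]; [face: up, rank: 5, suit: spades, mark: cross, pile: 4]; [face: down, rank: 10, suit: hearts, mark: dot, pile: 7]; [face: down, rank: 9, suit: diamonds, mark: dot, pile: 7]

Checking candidate rules against both groups, what survives is: face is down.
[face: up, rank: 11, suit: spades, mark: dot, pile: 8]: face is up, doesn't match → No match.
[face: up, rank: 7, suit: clubs, mark: star, pile: 3]: face is up, doesn't match → No match.
[face: up, rank: 5, suit: spades, mark: cross, pile: 4]: face is up, doesn't match → No match.
[face: down, rank: 10, suit: hearts, mark: dot, pile: 7]: face is down, fits → Match.
[face: down, rank: 9, suit: diamonds, mark: dot, pile: 7]: face is down, fits → Match.

No match, No match, No match, Match, Match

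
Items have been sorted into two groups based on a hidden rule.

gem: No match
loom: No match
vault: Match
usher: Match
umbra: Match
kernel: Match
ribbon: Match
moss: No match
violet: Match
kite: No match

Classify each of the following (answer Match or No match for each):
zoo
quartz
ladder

No match, Match, Match

The classifier is using: length ≥ 5.
zoo: No match (length 3).
quartz: Match (length 6).
ladder: Match (length 6).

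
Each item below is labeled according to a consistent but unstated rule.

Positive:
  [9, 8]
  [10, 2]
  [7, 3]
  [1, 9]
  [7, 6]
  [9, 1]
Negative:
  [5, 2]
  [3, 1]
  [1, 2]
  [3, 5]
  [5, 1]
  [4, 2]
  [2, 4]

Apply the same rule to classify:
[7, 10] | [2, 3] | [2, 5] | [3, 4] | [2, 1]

Positive, Negative, Negative, Negative, Negative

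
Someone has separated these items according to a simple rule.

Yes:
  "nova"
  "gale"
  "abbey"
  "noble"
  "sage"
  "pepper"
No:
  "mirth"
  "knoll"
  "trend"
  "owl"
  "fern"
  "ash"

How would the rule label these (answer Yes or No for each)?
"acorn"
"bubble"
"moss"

Yes, Yes, No

The pattern is that an item is 'Yes' exactly when: has ≥ 2 vowels.
Yes: "acorn", since 2 vowels. Yes: "bubble", since 2 vowels. No: "moss", since 1 vowel.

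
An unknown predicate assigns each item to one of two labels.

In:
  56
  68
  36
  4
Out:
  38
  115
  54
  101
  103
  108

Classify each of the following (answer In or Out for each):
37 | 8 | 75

'In' ⟺ multiple of 4 AND at most 68.

Out, In, Out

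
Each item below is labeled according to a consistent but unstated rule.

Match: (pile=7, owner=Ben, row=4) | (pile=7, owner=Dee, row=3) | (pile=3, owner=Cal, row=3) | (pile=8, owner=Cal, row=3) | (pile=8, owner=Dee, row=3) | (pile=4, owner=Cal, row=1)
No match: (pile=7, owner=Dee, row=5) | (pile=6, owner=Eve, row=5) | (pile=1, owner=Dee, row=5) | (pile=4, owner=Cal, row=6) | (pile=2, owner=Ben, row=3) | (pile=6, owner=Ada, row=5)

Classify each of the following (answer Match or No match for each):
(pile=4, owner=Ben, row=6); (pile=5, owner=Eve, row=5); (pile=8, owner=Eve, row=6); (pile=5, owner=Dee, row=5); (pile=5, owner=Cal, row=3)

No match, No match, No match, No match, Match

'Match' ⟺ row ≤ 4 AND pile ≥ 3.
(pile=4, owner=Ben, row=6): row = 6, pile = 4 — lacks this property, so No match. (pile=5, owner=Eve, row=5): row = 5, pile = 5 — lacks this property, so No match. (pile=8, owner=Eve, row=6): row = 6, pile = 8 — lacks this property, so No match. (pile=5, owner=Dee, row=5): row = 5, pile = 5 — lacks this property, so No match. (pile=5, owner=Cal, row=3): row = 3, pile = 5 — passes, so Match.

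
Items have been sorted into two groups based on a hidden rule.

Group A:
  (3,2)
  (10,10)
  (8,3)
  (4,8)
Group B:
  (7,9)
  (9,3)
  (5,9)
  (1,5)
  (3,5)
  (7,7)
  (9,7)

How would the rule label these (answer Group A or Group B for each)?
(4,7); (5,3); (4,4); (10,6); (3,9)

Group A, Group B, Group A, Group A, Group B

A rule that fits every label: product is even — true of each 'Group A' example, false of each 'Group B' one.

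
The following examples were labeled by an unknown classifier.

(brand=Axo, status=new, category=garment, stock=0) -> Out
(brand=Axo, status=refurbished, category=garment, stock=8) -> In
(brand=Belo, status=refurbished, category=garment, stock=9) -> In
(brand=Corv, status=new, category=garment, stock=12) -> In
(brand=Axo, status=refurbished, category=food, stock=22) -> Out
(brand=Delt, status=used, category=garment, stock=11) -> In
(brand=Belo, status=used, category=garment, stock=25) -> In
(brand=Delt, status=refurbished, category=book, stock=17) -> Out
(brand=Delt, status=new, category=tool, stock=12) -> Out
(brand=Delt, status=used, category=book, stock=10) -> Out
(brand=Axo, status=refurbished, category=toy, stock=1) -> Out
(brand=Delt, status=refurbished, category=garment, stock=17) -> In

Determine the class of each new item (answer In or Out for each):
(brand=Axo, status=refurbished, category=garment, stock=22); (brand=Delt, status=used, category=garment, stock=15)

In, In

The rule appears to be: category is garment AND stock ≥ 1.
In: (brand=Axo, status=refurbished, category=garment, stock=22), since category is garment, stock = 22.
In: (brand=Delt, status=used, category=garment, stock=15), since category is garment, stock = 15.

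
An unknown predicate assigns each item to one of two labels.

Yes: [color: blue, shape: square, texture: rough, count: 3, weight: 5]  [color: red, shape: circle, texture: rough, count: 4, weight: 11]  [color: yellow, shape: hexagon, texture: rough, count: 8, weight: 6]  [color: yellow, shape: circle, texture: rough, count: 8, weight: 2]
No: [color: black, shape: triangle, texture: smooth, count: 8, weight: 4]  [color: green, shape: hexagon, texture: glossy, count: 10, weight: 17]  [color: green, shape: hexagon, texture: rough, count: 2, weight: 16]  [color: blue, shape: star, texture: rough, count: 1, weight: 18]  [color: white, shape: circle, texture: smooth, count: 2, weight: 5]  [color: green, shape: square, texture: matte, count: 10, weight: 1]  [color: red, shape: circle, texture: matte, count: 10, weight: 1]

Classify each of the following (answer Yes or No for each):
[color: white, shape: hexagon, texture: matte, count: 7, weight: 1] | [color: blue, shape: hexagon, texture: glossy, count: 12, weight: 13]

No, No

The common property of the 'Yes' items is: texture is rough AND count ≥ 3. No 'No' item has it.
[color: white, shape: hexagon, texture: matte, count: 7, weight: 1]: texture is matte, count = 7, doesn't match → No. [color: blue, shape: hexagon, texture: glossy, count: 12, weight: 13]: texture is glossy, count = 12, doesn't match → No.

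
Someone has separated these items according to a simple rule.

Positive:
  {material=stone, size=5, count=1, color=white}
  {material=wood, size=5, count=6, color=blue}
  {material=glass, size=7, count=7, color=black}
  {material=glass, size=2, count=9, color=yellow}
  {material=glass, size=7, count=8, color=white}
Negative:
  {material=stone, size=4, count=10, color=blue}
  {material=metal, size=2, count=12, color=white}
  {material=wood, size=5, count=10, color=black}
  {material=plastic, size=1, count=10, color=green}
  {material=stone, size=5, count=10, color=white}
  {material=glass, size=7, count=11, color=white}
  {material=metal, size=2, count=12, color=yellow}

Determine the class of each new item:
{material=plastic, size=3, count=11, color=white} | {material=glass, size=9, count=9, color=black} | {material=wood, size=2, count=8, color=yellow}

Negative, Positive, Positive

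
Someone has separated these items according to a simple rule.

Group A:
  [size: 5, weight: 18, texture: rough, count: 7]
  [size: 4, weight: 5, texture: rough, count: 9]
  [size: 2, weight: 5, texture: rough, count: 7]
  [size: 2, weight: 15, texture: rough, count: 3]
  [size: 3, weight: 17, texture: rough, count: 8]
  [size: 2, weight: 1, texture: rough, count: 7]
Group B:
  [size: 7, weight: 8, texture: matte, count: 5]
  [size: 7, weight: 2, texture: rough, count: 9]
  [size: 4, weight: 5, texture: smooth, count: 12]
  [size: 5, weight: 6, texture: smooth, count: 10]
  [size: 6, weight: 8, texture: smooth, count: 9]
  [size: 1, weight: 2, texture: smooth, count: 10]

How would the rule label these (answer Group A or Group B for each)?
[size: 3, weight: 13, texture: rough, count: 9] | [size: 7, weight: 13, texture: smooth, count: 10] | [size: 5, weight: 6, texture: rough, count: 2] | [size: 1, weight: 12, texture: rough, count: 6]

Group A, Group B, Group A, Group A

All 'Group A' examples share one property — texture is rough AND size ≤ 5 — and every 'Group B' example lacks it.
Group A: [size: 3, weight: 13, texture: rough, count: 9], since texture is rough, size = 3.
Group B: [size: 7, weight: 13, texture: smooth, count: 10], since texture is smooth, size = 7.
Group A: [size: 5, weight: 6, texture: rough, count: 2], since texture is rough, size = 5.
Group A: [size: 1, weight: 12, texture: rough, count: 6], since texture is rough, size = 1.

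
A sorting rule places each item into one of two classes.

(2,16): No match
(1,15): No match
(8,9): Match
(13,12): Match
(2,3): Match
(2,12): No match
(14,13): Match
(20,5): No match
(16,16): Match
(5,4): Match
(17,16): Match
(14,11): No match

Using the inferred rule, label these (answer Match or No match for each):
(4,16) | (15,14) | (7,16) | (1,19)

No match, Match, No match, No match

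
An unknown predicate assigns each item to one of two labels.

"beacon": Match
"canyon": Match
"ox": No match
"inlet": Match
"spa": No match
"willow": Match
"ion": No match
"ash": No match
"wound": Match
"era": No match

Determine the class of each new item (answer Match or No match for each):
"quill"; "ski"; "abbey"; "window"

Match, No match, Match, Match

The distinguishing property — length ≥ 5 — holds for all the 'Match' cases and none of the 'No match' cases.
"quill" → length 5 → Match.
"ski" → length 3 → No match.
"abbey" → length 5 → Match.
"window" → length 6 → Match.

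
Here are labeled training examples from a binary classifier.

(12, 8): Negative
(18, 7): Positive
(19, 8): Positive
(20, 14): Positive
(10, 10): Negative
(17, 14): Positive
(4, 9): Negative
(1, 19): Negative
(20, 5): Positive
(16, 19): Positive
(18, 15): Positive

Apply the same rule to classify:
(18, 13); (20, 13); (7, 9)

Positive, Positive, Negative

One predicate separates the groups cleanly: sum ≥ 25.
(18, 13) → 18+13 = 31 → Positive.
(20, 13) → 20+13 = 33 → Positive.
(7, 9) → 7+9 = 16 → Negative.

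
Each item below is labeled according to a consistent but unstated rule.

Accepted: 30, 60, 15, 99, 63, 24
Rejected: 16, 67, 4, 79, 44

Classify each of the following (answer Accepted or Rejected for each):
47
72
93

All 'Accepted' examples share one property — multiple of 3 — and every 'Rejected' example lacks it.
47: Rejected (47 = 3·15 + 2). 72: Accepted (72 = 3·24). 93: Accepted (93 = 3·31).

Rejected, Accepted, Accepted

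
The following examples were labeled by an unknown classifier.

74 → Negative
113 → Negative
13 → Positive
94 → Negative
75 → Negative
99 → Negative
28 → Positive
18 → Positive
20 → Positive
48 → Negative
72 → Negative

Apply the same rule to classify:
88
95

'Positive' ⟺ at most 28.
88: 88 > 28, lacks this property → Negative.
95: 95 > 28, lacks this property → Negative.

Negative, Negative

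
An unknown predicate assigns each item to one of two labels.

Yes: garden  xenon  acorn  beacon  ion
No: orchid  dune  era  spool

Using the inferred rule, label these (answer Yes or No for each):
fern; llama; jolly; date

Yes, No, No, No

The rule appears to be: ends with 'n'.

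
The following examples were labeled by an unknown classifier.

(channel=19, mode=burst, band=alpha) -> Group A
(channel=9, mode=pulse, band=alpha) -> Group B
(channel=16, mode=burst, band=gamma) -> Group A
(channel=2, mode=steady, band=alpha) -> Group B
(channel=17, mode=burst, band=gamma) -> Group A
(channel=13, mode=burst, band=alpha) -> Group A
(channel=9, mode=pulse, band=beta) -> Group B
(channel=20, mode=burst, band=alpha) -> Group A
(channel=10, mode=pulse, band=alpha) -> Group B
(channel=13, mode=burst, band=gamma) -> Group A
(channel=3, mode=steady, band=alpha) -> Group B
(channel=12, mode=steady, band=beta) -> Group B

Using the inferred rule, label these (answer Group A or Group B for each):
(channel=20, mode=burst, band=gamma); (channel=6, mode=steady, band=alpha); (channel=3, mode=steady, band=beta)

All 'Group A' examples share one property — mode is burst — and every 'Group B' example lacks it.
(channel=20, mode=burst, band=gamma): mode is burst, fits → Group A.
(channel=6, mode=steady, band=alpha): mode is steady, doesn't qualify → Group B.
(channel=3, mode=steady, band=beta): mode is steady, doesn't qualify → Group B.

Group A, Group B, Group B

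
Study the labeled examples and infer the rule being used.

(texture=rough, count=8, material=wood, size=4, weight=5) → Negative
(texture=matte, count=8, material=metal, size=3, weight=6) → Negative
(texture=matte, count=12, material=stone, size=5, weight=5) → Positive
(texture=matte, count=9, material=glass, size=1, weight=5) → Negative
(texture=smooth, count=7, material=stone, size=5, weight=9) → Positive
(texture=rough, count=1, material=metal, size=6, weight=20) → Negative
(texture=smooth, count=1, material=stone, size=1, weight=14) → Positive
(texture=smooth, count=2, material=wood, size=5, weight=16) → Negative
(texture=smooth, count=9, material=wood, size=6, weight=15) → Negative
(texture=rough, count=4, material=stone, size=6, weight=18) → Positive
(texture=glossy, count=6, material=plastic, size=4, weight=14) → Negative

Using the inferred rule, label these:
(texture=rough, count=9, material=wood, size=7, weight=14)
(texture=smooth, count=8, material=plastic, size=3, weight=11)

The pattern is that an item is 'Positive' exactly when: material is stone.

Negative, Negative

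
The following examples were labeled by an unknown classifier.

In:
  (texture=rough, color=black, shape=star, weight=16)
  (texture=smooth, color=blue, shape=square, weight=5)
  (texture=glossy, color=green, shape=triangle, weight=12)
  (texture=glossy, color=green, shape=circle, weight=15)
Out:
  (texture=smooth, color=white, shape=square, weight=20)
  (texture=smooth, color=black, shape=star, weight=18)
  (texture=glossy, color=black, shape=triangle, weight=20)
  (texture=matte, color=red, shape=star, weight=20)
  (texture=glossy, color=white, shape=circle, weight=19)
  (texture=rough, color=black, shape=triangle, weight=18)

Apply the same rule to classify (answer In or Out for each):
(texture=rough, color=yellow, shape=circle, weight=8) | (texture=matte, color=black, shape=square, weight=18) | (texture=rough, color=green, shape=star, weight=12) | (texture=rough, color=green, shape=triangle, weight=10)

In, Out, In, In

A rule that fits every label: weight ≤ 16 — true of each 'In' example, false of each 'Out' one.
(texture=rough, color=yellow, shape=circle, weight=8): weight = 8, satisfies this → In. (texture=matte, color=black, shape=square, weight=18): weight = 18, does not pass → Out. (texture=rough, color=green, shape=star, weight=12): weight = 12, satisfies this → In. (texture=rough, color=green, shape=triangle, weight=10): weight = 10, satisfies this → In.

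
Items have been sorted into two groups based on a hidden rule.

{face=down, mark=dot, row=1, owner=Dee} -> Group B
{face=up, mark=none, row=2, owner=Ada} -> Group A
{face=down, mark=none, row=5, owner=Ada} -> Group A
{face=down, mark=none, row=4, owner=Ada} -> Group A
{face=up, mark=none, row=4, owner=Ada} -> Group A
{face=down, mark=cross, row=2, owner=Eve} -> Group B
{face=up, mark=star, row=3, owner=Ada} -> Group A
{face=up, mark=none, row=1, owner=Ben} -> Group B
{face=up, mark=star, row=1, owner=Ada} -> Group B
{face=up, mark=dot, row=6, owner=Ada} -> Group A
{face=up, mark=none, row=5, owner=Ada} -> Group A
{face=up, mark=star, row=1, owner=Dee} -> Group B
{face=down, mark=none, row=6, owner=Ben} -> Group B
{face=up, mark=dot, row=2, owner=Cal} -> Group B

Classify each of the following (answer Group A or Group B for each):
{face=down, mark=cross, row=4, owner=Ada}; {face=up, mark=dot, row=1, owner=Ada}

Group A, Group B

The simplest hypothesis consistent with all the labels is: owner is Ada AND row ≥ 2.
{face=down, mark=cross, row=4, owner=Ada}: owner is Ada, row = 4, matches → Group A.
{face=up, mark=dot, row=1, owner=Ada}: owner is Ada, row = 1, does not pass → Group B.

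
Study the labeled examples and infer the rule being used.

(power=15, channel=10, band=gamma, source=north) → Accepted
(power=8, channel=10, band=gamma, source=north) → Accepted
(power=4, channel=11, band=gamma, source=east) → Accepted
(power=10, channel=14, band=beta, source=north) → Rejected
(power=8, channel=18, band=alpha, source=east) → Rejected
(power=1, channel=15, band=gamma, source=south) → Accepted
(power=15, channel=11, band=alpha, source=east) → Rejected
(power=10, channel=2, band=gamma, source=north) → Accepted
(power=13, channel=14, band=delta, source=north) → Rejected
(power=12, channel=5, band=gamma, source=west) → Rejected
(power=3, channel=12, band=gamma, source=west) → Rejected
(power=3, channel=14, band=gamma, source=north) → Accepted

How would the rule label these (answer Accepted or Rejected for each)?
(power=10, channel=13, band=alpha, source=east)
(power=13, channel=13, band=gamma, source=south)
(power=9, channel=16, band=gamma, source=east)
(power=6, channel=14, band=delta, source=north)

The pattern is that an item is 'Accepted' exactly when: source is not west AND band is gamma.
(power=10, channel=13, band=alpha, source=east) → source is east, band is alpha → Rejected.
(power=13, channel=13, band=gamma, source=south) → source is south, band is gamma → Accepted.
(power=9, channel=16, band=gamma, source=east) → source is east, band is gamma → Accepted.
(power=6, channel=14, band=delta, source=north) → source is north, band is delta → Rejected.

Rejected, Accepted, Accepted, Rejected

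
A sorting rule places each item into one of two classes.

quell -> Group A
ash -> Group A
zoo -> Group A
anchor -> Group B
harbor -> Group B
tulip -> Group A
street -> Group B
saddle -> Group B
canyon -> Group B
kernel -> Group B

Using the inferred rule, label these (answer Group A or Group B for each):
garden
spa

Rule: odd length. This holds for each 'Group A' example and fails for each 'Group B' one.
Group B: garden, since length 6.
Group A: spa, since length 3.

Group B, Group A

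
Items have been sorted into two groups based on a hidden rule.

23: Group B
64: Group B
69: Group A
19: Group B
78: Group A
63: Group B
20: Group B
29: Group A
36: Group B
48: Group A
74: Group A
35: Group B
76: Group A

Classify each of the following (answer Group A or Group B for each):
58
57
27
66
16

Every 'Group A' example satisfies: digit sum ≥ 11. None of the 'Group B' examples do.
58 → digit sum 5+8 = 13 → Group A.
57 → digit sum 5+7 = 12 → Group A.
27 → digit sum 2+7 = 9 → Group B.
66 → digit sum 6+6 = 12 → Group A.
16 → digit sum 1+6 = 7 → Group B.

Group A, Group A, Group B, Group A, Group B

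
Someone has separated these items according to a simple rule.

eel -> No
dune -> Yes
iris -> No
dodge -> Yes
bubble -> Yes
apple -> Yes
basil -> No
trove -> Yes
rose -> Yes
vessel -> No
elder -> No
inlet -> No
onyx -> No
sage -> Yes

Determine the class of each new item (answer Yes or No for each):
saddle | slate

Yes, Yes

A rule that fits every label: ends with 'e' — true of each 'Yes' example, false of each 'No' one.
Yes: saddle, since ends with 'e'. Yes: slate, since ends with 'e'.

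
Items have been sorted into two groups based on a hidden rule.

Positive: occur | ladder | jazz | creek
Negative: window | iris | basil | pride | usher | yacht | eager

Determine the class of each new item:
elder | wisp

Negative, Negative

Comparing the two groups points to one rule — has a double letter.
elder: Negative (no doubled letter). wisp: Negative (no doubled letter).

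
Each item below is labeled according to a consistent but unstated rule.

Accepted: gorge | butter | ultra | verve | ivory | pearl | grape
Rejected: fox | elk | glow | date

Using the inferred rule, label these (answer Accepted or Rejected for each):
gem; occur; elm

The rule appears to be: contains 'r'.
gem → no 'r' → Rejected. occur → has 'r' → Accepted. elm → no 'r' → Rejected.

Rejected, Accepted, Rejected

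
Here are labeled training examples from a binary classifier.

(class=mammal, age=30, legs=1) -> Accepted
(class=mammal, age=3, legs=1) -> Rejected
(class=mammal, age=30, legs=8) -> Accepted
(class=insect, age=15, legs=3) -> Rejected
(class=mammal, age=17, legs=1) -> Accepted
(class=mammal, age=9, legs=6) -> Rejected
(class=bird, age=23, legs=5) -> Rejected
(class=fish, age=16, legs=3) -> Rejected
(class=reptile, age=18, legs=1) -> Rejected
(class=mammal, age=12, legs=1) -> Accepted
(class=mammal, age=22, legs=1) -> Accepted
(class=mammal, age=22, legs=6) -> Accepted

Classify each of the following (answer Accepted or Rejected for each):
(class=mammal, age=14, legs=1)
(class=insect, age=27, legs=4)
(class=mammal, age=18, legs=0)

Accepted, Rejected, Accepted

Rule: class is mammal AND age ≥ 12. This holds for each 'Accepted' example and fails for each 'Rejected' one.
(class=mammal, age=14, legs=1) — class is mammal, age = 14, hence Accepted.
(class=insect, age=27, legs=4) — class is insect, age = 27, hence Rejected.
(class=mammal, age=18, legs=0) — class is mammal, age = 18, hence Accepted.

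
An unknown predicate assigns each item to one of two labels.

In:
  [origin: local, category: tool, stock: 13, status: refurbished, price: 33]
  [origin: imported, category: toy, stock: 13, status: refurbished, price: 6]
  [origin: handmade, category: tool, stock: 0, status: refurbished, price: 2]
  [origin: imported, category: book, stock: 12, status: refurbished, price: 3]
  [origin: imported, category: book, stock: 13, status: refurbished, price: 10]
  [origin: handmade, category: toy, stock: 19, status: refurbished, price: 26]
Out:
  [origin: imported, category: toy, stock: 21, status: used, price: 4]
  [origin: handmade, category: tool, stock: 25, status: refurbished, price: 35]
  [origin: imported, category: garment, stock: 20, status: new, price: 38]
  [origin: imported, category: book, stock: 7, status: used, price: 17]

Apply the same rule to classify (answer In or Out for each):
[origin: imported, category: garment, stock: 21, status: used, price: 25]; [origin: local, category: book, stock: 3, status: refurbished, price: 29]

All 'In' examples share one property — status is refurbished AND price ≤ 33 — and every 'Out' example lacks it.

Out, In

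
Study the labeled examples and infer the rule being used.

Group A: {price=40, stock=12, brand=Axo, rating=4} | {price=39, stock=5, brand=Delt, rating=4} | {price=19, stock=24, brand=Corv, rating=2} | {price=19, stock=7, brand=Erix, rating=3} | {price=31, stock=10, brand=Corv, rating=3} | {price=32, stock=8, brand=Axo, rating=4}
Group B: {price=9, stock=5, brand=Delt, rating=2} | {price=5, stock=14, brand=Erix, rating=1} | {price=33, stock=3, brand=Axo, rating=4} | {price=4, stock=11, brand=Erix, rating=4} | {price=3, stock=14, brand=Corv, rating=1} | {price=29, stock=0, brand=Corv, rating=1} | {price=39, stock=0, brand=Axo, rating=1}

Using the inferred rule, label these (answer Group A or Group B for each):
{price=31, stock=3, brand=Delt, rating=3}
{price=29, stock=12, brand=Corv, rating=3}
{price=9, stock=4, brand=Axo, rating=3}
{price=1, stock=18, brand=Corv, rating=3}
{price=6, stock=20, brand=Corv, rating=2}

The pattern is that an item is 'Group A' exactly when: price ≥ 19 AND stock ≥ 5.

Group B, Group A, Group B, Group B, Group B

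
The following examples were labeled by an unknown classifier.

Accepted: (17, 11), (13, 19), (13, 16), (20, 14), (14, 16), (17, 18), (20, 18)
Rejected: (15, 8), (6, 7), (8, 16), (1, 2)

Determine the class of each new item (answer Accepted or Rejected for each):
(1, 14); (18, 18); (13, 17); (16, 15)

Rejected, Accepted, Accepted, Accepted

All 'Accepted' examples share one property — sum ≥ 28 — and every 'Rejected' example lacks it.
(1, 14): 1+14 = 15 — does not satisfy this, so Rejected. (18, 18): 18+18 = 36 — passes, so Accepted. (13, 17): 13+17 = 30 — passes, so Accepted. (16, 15): 16+15 = 31 — passes, so Accepted.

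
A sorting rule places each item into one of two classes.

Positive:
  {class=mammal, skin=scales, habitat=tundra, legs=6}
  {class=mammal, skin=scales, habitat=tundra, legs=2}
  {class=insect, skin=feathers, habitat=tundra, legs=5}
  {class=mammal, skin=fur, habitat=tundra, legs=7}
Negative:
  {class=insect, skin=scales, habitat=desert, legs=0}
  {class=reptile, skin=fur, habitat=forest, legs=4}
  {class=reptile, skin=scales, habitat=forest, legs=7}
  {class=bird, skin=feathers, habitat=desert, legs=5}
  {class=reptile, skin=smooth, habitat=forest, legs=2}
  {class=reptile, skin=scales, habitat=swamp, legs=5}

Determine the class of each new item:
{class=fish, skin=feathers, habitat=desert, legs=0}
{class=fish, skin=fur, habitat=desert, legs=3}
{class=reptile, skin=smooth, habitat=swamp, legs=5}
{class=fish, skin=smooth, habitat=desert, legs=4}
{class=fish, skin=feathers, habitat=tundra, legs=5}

Comparing the two groups points to one rule — habitat is tundra.
{class=fish, skin=feathers, habitat=desert, legs=0}: habitat is desert — lacks this property, so Negative.
{class=fish, skin=fur, habitat=desert, legs=3}: habitat is desert — lacks this property, so Negative.
{class=reptile, skin=smooth, habitat=swamp, legs=5}: habitat is swamp — lacks this property, so Negative.
{class=fish, skin=smooth, habitat=desert, legs=4}: habitat is desert — lacks this property, so Negative.
{class=fish, skin=feathers, habitat=tundra, legs=5}: habitat is tundra — satisfies this, so Positive.

Negative, Negative, Negative, Negative, Positive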